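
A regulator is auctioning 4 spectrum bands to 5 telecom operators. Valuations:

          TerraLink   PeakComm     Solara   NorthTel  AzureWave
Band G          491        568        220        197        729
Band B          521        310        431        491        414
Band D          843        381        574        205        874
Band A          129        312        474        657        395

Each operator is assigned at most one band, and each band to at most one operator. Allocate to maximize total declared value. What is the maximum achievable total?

Max total: $2660M

Treat this as an assignment problem: match each operator to one band.
Optimal: AzureWave→Band G ($729M), Solara→Band B ($431M), TerraLink→Band D ($843M), NorthTel→Band A ($657M) — total 729+431+843+657 = $2660M.
Column-greedy (each band in turn goes to its best remaining operator) gives $2481M, worse by 179.
Next-best assignment: PeakComm→Band G, TerraLink→Band B, AzureWave→Band D, NorthTel→Band A = $2620M.
Swapping TerraLink↔AzureWave (TerraLink→Band G $491M, AzureWave→Band D $874M) loses 207.
No other one-to-one assignment exceeds $2660M.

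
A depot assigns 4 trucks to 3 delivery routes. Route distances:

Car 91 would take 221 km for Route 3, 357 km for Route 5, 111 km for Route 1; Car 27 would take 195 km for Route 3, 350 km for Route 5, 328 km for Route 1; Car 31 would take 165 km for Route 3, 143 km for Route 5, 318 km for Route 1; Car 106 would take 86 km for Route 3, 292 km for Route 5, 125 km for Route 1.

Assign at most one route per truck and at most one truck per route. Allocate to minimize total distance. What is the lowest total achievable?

Min total: 340 km

Treat this as an assignment problem: match each truck to one route.
Optimal: Car 106→Route 3 (86 km), Car 31→Route 5 (143 km), Car 91→Route 1 (111 km) — total 86+143+111 = 340 km.
Row-greedy (each truck in turn takes its cheapest remaining route) gives 449 km, worse by 109.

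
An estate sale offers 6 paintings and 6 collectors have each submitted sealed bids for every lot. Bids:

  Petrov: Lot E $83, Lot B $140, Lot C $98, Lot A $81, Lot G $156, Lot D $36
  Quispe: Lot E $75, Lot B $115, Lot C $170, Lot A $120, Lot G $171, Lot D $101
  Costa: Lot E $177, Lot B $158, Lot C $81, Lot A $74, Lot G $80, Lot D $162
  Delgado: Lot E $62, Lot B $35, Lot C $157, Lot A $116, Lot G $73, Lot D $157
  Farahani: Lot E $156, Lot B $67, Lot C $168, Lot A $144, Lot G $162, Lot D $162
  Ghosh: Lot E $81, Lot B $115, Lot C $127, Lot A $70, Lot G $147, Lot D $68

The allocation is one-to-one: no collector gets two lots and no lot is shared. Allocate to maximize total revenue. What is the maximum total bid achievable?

Optimal: Petrov→Lot B ($140), Quispe→Lot C ($170), Costa→Lot E ($177), Delgado→Lot D ($157), Farahani→Lot A ($144), Ghosh→Lot G ($147) — total 140+170+177+157+144+147 = $935.
Max-entry greedy (repeatedly take the single best remaining cell) gives $883, worse by 52.
Checked against all permutations: $935 is optimal.

Maximum total: $935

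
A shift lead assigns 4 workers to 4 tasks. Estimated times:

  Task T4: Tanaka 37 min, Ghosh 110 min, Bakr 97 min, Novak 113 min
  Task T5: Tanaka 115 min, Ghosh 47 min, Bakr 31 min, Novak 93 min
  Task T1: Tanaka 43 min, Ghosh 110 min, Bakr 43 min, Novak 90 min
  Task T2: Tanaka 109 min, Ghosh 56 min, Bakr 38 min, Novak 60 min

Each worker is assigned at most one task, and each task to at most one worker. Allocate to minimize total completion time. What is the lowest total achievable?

Optimal: Tanaka→Task T4 (37 min), Ghosh→Task T5 (47 min), Bakr→Task T1 (43 min), Novak→Task T2 (60 min) — total 37+47+43+60 = 187 min.
Swapping Ghosh↔Tanaka (Ghosh→Task T4 110 min, Tanaka→Task T5 115 min) adds 141.

Min total: 187 min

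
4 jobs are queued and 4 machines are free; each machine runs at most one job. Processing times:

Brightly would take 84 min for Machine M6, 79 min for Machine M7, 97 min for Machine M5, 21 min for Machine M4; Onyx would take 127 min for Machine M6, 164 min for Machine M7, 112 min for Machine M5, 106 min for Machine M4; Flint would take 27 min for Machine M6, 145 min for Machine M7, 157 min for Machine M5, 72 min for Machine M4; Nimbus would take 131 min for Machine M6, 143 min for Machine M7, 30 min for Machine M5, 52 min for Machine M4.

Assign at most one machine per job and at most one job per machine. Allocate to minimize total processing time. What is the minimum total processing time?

Minimum total: 242 min

Optimal: Brightly→Machine M7 (79 min), Onyx→Machine M4 (106 min), Flint→Machine M6 (27 min), Nimbus→Machine M5 (30 min) — total 79+106+27+30 = 242 min.
Swapping Brightly↔Flint (Brightly→Machine M6 84 min, Flint→Machine M7 145 min) adds 123.
Checked against all permutations: 242 min is optimal.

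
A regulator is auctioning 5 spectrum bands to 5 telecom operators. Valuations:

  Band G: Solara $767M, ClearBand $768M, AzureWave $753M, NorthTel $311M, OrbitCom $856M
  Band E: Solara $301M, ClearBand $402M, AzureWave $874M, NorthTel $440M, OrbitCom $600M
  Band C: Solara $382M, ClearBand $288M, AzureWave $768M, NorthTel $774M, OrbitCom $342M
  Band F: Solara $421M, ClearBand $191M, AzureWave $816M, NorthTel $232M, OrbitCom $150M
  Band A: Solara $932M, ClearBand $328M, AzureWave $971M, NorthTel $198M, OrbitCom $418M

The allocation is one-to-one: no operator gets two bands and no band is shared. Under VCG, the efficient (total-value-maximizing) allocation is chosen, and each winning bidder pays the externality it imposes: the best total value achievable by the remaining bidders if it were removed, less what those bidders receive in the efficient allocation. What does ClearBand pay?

ClearBand pays $314M.

Efficient allocation: Solara→Band A ($932M), ClearBand→Band G ($768M), AzureWave→Band F ($816M), NorthTel→Band C ($774M), OrbitCom→Band E ($600M); total welfare W = $3890M.
ClearBand receives Band G at value $768M, so the others get W − 768 = $3122M.
Without ClearBand: best allocation of the remaining 4 bidders over all 5 bands is Solara→Band A ($932M), AzureWave→Band E ($874M), NorthTel→Band C ($774M), OrbitCom→Band G ($856M), total $3436M.
VCG payment = (others' best without ClearBand) − (others' welfare with ClearBand) = 3436 − 3122 = $314M.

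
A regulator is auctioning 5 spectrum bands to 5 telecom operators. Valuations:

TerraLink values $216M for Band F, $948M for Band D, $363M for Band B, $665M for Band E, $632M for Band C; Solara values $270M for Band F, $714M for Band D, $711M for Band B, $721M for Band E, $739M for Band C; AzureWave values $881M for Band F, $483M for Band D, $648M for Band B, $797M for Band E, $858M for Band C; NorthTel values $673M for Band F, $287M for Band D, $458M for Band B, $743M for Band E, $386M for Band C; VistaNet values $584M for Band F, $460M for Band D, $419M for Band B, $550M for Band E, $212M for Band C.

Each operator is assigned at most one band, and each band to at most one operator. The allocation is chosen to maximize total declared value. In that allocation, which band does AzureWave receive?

Optimal: TerraLink→Band D ($948M), Solara→Band B ($711M), AzureWave→Band C ($858M), NorthTel→Band E ($743M), VistaNet→Band F ($584M) — total 948+711+858+743+584 = $3844M.
Next-best assignment: TerraLink→Band D, Solara→Band B, AzureWave→Band C, NorthTel→Band F, VistaNet→Band E = $3740M.
No other one-to-one assignment exceeds $3844M.
AzureWave's own top band is Band F ($881M), but forcing AzureWave→Band F and reassigning the rest optimally gives only $3730M — worse by 114.

AzureWave receives Band C.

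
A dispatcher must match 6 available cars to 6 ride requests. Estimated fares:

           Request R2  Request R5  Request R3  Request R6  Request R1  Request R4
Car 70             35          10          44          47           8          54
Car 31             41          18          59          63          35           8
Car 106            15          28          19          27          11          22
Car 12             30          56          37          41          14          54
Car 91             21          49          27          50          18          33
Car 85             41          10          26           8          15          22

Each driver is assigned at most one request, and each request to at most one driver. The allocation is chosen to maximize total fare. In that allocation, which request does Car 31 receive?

Optimal: Car 70→Request R4 ($54), Car 31→Request R3 ($59), Car 106→Request R1 ($11), Car 12→Request R5 ($56), Car 91→Request R6 ($50), Car 85→Request R2 ($41) — total 54+59+11+56+50+41 = $271.
Column-greedy (each request in turn goes to its best remaining driver) gives $228, worse by 43.
Checked against all permutations: $271 is optimal.
Car 31's own top request is Request R6 ($63), but forcing Car 31→Request R6 and reassigning the rest optimally gives only $262 — worse by 9.

Car 31 receives Request R3.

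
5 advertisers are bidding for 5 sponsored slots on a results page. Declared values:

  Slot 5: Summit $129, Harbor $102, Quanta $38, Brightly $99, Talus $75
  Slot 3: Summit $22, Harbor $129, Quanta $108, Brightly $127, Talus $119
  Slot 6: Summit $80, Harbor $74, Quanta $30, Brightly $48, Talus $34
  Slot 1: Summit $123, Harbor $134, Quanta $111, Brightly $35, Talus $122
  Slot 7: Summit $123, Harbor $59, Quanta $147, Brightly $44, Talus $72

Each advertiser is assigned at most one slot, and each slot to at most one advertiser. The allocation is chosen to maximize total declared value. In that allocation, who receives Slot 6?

Optimal: Summit→Slot 5 ($129), Harbor→Slot 6 ($74), Quanta→Slot 7 ($147), Brightly→Slot 3 ($127), Talus→Slot 1 ($122) — total 129+74+147+127+122 = $599.
Max-entry greedy (repeatedly take the single best remaining cell) gives $571, worse by 28.
Harbor's own top slot is Slot 1 ($134), but forcing Harbor→Slot 1 and reassigning the rest optimally gives only $579 — worse by 20.

Harbor receives Slot 6.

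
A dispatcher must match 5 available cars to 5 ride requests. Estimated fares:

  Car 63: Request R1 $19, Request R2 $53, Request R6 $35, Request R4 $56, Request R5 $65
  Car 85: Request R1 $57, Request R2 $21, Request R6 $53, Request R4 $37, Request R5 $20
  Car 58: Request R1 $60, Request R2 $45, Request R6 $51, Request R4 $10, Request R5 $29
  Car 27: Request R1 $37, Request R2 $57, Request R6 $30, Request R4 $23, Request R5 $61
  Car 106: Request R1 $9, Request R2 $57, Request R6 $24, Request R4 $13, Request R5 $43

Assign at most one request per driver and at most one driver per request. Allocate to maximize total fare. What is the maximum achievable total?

Optimal: Car 63→Request R4 ($56), Car 85→Request R6 ($53), Car 58→Request R1 ($60), Car 27→Request R5 ($61), Car 106→Request R2 ($57) — total 56+53+60+61+57 = $287.
Column-greedy (each request in turn goes to its best remaining driver) gives $269, worse by 18.
Next-best assignment: Car 63→Request R4, Car 85→Request R1, Car 58→Request R6, Car 27→Request R5, Car 106→Request R2 = $282.
No other one-to-one assignment exceeds $287.

Max total: $287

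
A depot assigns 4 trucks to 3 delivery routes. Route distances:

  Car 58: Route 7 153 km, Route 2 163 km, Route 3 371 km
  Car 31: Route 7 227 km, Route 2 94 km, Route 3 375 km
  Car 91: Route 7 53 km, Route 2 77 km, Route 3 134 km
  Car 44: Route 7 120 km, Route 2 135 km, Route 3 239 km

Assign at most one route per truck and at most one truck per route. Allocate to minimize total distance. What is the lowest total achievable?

This is a one-to-one assignment (minimum-cost bipartite matching).
Optimal: Car 44→Route 7 (120 km), Car 31→Route 2 (94 km), Car 91→Route 3 (134 km) — total 120+94+134 = 348 km.
Column-greedy (each route in turn goes to its cheapest remaining truck) gives 386 km, worse by 38.
Next-best assignment: Car 58→Route 7, Car 31→Route 2, Car 91→Route 3 = 381 km.

Min total: 348 km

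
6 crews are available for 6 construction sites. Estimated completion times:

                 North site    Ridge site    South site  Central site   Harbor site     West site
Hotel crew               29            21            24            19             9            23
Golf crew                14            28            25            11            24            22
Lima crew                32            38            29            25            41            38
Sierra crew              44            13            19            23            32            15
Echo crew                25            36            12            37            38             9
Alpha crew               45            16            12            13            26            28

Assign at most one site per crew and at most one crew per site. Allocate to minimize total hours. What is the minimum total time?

Treat this as an assignment problem: match each crew to one site.
Optimal: Hotel crew→Harbor site (9 hours), Golf crew→North site (14 hours), Lima crew→Central site (25 hours), Sierra crew→Ridge site (13 hours), Echo crew→West site (9 hours), Alpha crew→South site (12 hours) — total 9+14+25+13+9+12 = 82 hours.
Column-greedy (each site in turn goes to its cheapest remaining crew) gives 99 hours, worse by 17.
No other one-to-one assignment undercuts 82 hours.

Min total: 82 hours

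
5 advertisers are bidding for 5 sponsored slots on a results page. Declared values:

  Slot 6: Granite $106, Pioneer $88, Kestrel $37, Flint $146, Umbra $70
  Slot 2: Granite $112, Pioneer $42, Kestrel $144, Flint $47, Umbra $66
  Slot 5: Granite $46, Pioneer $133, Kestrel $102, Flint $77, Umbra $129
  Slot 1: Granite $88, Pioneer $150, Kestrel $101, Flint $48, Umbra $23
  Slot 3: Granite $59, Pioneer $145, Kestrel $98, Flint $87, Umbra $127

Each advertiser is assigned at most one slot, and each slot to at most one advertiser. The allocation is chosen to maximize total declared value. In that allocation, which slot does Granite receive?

This is a one-to-one assignment (maximum-weight bipartite matching).
Optimal: Granite→Slot 1 ($88), Pioneer→Slot 3 ($145), Kestrel→Slot 2 ($144), Flint→Slot 6 ($146), Umbra→Slot 5 ($129) — total 88+145+144+146+129 = $652.
Column-greedy (each slot in turn goes to its best remaining advertiser) gives $638, worse by 14.
Swapping Flint↔Granite (Flint→Slot 1 $48, Granite→Slot 6 $106) loses 80.
Every other assignment is strictly worse.
Granite's own top slot is Slot 2 ($112), but forcing Granite→Slot 2 and reassigning the rest optimally gives only $637 — worse by 15.

Granite receives Slot 1.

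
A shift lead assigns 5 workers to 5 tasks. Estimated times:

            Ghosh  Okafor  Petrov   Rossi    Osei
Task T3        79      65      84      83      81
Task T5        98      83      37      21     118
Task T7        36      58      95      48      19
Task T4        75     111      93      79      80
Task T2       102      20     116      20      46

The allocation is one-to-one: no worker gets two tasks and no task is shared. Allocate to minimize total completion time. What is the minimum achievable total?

Optimal: Ghosh→Task T4 (75 min), Okafor→Task T3 (65 min), Petrov→Task T5 (37 min), Rossi→Task T2 (20 min), Osei→Task T7 (19 min) — total 75+65+37+20+19 = 216 min.
Row-greedy (each worker in turn takes its cheapest remaining task) gives 253 min, worse by 37.
Swapping Rossi↔Ghosh (Rossi→Task T4 79 min, Ghosh→Task T2 102 min) adds 86.

Min total: 216 min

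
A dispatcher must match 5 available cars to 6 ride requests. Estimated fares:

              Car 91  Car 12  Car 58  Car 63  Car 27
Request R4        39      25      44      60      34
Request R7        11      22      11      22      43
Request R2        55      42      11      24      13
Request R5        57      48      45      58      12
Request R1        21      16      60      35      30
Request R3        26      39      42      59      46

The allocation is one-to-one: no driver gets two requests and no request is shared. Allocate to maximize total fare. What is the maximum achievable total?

Treat this as an assignment problem: match each driver to one request.
Optimal: Car 91→Request R2 ($55), Car 12→Request R5 ($48), Car 58→Request R1 ($60), Car 63→Request R4 ($60), Car 27→Request R3 ($46) — total 55+48+60+60+46 = $269.
Row-greedy (each driver in turn takes its best remaining request) gives $265, worse by 4.

Max total: $269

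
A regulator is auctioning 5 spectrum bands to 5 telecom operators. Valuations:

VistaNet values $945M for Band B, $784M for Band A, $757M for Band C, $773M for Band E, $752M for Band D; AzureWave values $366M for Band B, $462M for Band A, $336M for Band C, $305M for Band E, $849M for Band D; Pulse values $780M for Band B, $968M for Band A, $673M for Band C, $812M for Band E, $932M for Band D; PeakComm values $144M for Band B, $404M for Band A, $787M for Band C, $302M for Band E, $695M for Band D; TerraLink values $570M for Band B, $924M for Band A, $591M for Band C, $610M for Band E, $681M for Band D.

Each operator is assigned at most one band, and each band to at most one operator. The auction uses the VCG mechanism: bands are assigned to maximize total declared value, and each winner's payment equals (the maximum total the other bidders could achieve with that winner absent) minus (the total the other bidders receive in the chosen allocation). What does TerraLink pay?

Efficient allocation: VistaNet→Band B ($945M), AzureWave→Band D ($849M), Pulse→Band E ($812M), PeakComm→Band C ($787M), TerraLink→Band A ($924M); total welfare W = $4317M.
TerraLink receives Band A at value $924M, so the others get W − 924 = $3393M.
Without TerraLink: best allocation of the remaining 4 bidders over all 5 bands is VistaNet→Band B ($945M), AzureWave→Band D ($849M), Pulse→Band A ($968M), PeakComm→Band C ($787M), total $3549M.
VCG payment = (others' best without TerraLink) − (others' welfare with TerraLink) = 3549 − 3393 = $156M.

TerraLink pays $156M.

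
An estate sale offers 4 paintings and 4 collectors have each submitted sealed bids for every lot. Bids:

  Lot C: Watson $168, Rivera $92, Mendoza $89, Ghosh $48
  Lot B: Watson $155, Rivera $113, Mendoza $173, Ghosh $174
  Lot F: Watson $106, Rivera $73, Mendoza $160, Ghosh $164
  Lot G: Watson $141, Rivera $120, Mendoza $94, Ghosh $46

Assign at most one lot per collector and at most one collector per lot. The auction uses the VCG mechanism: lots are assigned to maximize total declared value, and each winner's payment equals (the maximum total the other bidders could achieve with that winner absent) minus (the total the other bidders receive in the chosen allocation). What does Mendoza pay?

Efficient allocation: Watson→Lot C ($168), Rivera→Lot G ($120), Mendoza→Lot B ($173), Ghosh→Lot F ($164); total welfare W = $625.
Mendoza receives Lot B at value $173, so the others get W − 173 = $452.
Without Mendoza: best allocation of the remaining 3 bidders over all 4 lots is Watson→Lot C ($168), Rivera→Lot G ($120), Ghosh→Lot B ($174), total $462.
VCG payment = (others' best without Mendoza) − (others' welfare with Mendoza) = 462 − 452 = $10.

Mendoza pays $10.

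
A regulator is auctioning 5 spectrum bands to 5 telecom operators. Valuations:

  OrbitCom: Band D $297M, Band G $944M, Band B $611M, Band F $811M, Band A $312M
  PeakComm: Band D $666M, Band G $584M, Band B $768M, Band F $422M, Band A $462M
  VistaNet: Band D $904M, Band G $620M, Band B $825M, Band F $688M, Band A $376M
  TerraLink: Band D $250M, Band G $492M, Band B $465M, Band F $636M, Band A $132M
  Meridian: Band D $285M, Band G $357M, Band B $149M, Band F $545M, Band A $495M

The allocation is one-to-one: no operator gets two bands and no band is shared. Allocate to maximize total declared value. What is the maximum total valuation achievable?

Max total: $3747M

This is a one-to-one assignment (maximum-weight bipartite matching).
Optimal: OrbitCom→Band G ($944M), PeakComm→Band B ($768M), VistaNet→Band D ($904M), TerraLink→Band F ($636M), Meridian→Band A ($495M) — total 944+768+904+636+495 = $3747M.
Next-best assignment: OrbitCom→Band G, PeakComm→Band D, VistaNet→Band B, TerraLink→Band F, Meridian→Band A = $3566M.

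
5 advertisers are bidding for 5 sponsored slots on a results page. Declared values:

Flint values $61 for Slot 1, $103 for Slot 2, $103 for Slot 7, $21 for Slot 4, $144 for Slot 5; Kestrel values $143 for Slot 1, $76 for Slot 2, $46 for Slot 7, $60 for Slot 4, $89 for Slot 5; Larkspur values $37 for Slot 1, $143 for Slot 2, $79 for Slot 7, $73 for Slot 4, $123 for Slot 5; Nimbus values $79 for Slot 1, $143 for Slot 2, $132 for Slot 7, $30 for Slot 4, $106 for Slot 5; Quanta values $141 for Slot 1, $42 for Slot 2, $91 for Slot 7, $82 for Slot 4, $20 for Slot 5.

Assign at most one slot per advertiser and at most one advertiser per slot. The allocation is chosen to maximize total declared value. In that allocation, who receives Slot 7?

Nimbus receives Slot 7.

Optimal: Flint→Slot 5 ($144), Kestrel→Slot 1 ($143), Larkspur→Slot 2 ($143), Nimbus→Slot 7 ($132), Quanta→Slot 4 ($82) — total 144+143+143+132+82 = $644.
Next-best assignment: Flint→Slot 5, Kestrel→Slot 4, Larkspur→Slot 2, Nimbus→Slot 7, Quanta→Slot 1 = $620.
No other one-to-one assignment exceeds $644.
Nimbus's own top slot is Slot 2 ($143), but forcing Nimbus→Slot 2 and reassigning the rest optimally gives only $594 — worse by 50.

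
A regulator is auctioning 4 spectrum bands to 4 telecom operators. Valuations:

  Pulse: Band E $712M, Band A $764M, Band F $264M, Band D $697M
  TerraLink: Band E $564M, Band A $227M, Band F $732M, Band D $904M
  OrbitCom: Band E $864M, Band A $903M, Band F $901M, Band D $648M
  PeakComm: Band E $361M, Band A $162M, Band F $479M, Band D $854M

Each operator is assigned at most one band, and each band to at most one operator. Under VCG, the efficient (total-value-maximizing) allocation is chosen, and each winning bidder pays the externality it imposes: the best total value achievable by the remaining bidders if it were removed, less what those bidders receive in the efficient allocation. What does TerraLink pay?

Efficient allocation: Pulse→Band A ($764M), TerraLink→Band F ($732M), OrbitCom→Band E ($864M), PeakComm→Band D ($854M); total welfare W = $3214M.
TerraLink receives Band F at value $732M, so the others get W − 732 = $2482M.
Without TerraLink: best allocation of the remaining 3 bidders over all 4 bands is Pulse→Band A ($764M), OrbitCom→Band F ($901M), PeakComm→Band D ($854M), total $2519M.
VCG payment = (others' best without TerraLink) − (others' welfare with TerraLink) = 2519 − 2482 = $37M.

TerraLink pays $37M.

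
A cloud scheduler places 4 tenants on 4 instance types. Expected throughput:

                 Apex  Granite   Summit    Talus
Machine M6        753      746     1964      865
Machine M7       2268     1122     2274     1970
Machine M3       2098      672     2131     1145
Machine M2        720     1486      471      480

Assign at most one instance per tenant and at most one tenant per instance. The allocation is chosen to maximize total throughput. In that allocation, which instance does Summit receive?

Summit receives Machine M6.

Treat this as an assignment problem: match each tenant to one instance.
Optimal: Apex→Machine M3 (2098 ops/s), Granite→Machine M2 (1486 ops/s), Summit→Machine M6 (1964 ops/s), Talus→Machine M7 (1970 ops/s) — total 2098+1486+1964+1970 = 7518 ops/s.
Row-greedy (each tenant in turn takes its best remaining instance) gives 6750 ops/s, worse by 768.
Checked against all permutations: 7518 ops/s is optimal.
Summit's own top instance is Machine M7 (2274 ops/s), but forcing Summit→Machine M7 and reassigning the rest optimally gives only 6723 ops/s — worse by 795.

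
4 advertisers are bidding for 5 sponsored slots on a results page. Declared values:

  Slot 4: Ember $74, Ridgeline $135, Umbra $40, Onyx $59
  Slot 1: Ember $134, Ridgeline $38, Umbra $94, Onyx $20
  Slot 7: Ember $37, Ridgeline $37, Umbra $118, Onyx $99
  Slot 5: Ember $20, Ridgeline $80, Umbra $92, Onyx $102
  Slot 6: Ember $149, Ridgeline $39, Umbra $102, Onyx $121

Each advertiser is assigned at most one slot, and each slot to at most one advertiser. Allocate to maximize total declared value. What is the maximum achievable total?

Treat this as an assignment problem: match each advertiser to one slot.
Optimal: Ember→Slot 1 ($134), Ridgeline→Slot 4 ($135), Umbra→Slot 7 ($118), Onyx→Slot 6 ($121) — total 134+135+118+121 = $508.
Max-entry greedy (repeatedly take the single best remaining cell) gives $504, worse by 4.
Next-best assignment: Ember→Slot 6, Ridgeline→Slot 4, Umbra→Slot 7, Onyx→Slot 5 = $504.
Swapping Ridgeline↔Umbra (Ridgeline→Slot 7 $37, Umbra→Slot 4 $40) loses 176.
Checked against all permutations: $508 is optimal.

Max total: $508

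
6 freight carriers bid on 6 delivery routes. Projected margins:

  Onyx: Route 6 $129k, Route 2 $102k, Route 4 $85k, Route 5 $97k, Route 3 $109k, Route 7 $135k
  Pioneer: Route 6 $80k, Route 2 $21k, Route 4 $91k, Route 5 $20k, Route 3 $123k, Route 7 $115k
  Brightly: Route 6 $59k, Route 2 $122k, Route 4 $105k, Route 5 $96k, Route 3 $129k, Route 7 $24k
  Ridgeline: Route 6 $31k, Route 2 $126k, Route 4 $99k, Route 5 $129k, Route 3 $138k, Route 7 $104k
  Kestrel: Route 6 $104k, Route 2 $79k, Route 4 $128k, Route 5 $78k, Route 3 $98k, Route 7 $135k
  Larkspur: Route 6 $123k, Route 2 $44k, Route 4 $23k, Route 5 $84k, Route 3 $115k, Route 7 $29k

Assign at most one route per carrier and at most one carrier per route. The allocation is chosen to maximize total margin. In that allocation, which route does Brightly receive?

Brightly receives Route 2.

This is the linear assignment problem.
Optimal: Onyx→Route 7 ($135k), Pioneer→Route 3 ($123k), Brightly→Route 2 ($122k), Ridgeline→Route 5 ($129k), Kestrel→Route 4 ($128k), Larkspur→Route 6 ($123k) — total 135+123+122+129+128+123 = $760k.
Max-entry greedy (repeatedly take the single best remaining cell) gives $666k, worse by 94.
Swapping Onyx↔Ridgeline (Onyx→Route 5 $97k, Ridgeline→Route 7 $104k) loses 63.
Brightly's own top route is Route 3 ($129k), but forcing Brightly→Route 3 and reassigning the rest optimally gives only $726k — worse by 34.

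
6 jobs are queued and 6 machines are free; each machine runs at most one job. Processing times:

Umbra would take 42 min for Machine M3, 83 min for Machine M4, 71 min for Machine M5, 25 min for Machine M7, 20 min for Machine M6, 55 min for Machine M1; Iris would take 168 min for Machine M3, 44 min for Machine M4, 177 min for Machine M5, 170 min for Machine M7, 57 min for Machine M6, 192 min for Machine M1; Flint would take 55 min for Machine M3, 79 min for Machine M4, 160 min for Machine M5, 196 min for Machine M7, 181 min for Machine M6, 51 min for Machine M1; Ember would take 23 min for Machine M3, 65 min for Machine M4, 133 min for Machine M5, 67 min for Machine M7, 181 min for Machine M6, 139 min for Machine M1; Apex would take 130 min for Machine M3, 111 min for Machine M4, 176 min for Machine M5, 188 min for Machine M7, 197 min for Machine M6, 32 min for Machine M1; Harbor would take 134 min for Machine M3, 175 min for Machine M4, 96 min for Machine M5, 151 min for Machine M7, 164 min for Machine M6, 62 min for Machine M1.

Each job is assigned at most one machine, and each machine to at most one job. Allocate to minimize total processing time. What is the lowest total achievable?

This is the linear assignment problem.
Optimal: Umbra→Machine M7 (25 min), Iris→Machine M6 (57 min), Flint→Machine M4 (79 min), Ember→Machine M3 (23 min), Apex→Machine M1 (32 min), Harbor→Machine M5 (96 min) — total 25+57+79+23+32+96 = 312 min.
Column-greedy (each machine in turn goes to its cheapest remaining job) gives 502 min, worse by 190.
Next-best assignment: Umbra→Machine M6, Iris→Machine M4, Flint→Machine M3, Ember→Machine M7, Apex→Machine M1, Harbor→Machine M5 = 314 min.

Min total: 312 min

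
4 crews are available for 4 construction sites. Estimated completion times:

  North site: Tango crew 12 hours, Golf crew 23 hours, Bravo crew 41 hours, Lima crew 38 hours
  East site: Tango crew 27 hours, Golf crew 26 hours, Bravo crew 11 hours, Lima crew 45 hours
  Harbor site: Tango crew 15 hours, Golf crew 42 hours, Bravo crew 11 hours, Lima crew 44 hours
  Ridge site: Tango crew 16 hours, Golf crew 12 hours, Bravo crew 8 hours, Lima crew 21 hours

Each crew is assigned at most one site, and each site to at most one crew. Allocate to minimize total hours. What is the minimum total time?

Optimal: Tango crew→North site (12 hours), Golf crew→East site (26 hours), Bravo crew→Harbor site (11 hours), Lima crew→Ridge site (21 hours) — total 12+26+11+21 = 70 hours.
Column-greedy (each site in turn goes to its cheapest remaining crew) gives 86 hours, worse by 16.

Minimum total: 70 hours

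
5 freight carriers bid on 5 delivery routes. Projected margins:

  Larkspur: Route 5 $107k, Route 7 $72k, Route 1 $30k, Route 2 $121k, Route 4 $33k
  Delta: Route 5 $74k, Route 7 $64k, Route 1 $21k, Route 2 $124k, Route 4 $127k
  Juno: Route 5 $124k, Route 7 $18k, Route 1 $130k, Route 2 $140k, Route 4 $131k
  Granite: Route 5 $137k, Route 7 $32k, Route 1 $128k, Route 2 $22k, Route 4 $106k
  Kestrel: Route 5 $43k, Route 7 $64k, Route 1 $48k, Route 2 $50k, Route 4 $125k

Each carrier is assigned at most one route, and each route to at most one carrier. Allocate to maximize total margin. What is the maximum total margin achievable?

This is a one-to-one assignment (maximum-weight bipartite matching).
Optimal: Larkspur→Route 7 ($72k), Delta→Route 2 ($124k), Juno→Route 1 ($130k), Granite→Route 5 ($137k), Kestrel→Route 4 ($125k) — total 72+124+130+137+125 = $588k.
Row-greedy (each carrier in turn takes its best remaining route) gives $579k, worse by 9.
Swapping Larkspur↔Granite (Larkspur→Route 5 $107k, Granite→Route 7 $32k) loses 70.
No other one-to-one assignment exceeds $588k.

Maximum total: $588k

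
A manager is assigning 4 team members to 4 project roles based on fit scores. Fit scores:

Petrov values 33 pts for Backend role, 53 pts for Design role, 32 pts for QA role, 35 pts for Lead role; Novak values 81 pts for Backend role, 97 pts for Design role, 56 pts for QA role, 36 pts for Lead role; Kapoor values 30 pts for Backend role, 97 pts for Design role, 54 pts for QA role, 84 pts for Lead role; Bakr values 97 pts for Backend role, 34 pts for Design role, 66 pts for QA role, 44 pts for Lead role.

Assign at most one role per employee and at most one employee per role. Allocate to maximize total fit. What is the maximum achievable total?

Max total: 310 pts

Treat this as an assignment problem: match each employee to one role.
Optimal: Petrov→QA role (32 pts), Novak→Design role (97 pts), Kapoor→Lead role (84 pts), Bakr→Backend role (97 pts) — total 32+97+84+97 = 310 pts.
Row-greedy (each employee in turn takes its best remaining role) gives 284 pts, worse by 26.
Checked against all permutations: 310 pts is optimal.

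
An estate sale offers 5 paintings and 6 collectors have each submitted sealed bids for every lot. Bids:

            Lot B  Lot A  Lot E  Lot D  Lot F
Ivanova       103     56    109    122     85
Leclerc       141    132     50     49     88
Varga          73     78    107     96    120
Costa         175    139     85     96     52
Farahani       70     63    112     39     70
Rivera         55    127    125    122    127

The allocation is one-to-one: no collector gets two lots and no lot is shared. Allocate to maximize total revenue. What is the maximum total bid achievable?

Optimal: Costa→Lot B ($175), Leclerc→Lot A ($132), Rivera→Lot E ($125), Ivanova→Lot D ($122), Varga→Lot F ($120) — total 175+132+125+122+120 = $674.
Max-entry greedy (repeatedly take the single best remaining cell) gives $668, worse by 6.
Next-best assignment: Costa→Lot B, Leclerc→Lot A, Farahani→Lot E, Ivanova→Lot D, Rivera→Lot F = $668.

Max total: $674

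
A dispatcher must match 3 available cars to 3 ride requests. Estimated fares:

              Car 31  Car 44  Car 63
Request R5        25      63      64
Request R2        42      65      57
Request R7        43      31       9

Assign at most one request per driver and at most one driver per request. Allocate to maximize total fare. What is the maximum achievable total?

Maximum total: $172

Optimal: Car 31→Request R7 ($43), Car 44→Request R2 ($65), Car 63→Request R5 ($64) — total 43+65+64 = $172.
Every other assignment is strictly worse.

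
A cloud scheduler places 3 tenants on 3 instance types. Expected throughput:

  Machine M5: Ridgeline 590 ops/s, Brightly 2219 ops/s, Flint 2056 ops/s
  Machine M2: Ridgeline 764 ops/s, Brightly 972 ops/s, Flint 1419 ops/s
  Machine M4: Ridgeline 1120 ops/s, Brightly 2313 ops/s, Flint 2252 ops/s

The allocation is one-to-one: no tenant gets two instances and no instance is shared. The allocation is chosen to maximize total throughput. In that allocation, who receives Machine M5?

Optimal: Ridgeline→Machine M2 (764 ops/s), Brightly→Machine M5 (2219 ops/s), Flint→Machine M4 (2252 ops/s) — total 764+2219+2252 = 5235 ops/s.
Row-greedy (each tenant in turn takes its best remaining instance) gives 4758 ops/s, worse by 477.
No other one-to-one assignment exceeds 5235 ops/s.
Brightly's own top instance is Machine M4 (2313 ops/s), but forcing Brightly→Machine M4 and reassigning the rest optimally gives only 5133 ops/s — worse by 102.

Brightly receives Machine M5.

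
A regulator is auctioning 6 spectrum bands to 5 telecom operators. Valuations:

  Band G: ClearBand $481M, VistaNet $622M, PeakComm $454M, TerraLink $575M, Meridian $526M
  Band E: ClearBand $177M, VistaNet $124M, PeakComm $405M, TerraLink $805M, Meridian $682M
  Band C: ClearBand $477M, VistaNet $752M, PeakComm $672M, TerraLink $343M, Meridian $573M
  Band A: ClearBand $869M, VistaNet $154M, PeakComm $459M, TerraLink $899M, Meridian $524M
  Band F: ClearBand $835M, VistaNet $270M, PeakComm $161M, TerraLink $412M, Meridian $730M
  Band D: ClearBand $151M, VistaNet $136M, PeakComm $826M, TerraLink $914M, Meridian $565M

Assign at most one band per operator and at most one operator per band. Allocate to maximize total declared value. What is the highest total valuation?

Optimal: ClearBand→Band F ($835M), VistaNet→Band C ($752M), PeakComm→Band D ($826M), TerraLink→Band A ($899M), Meridian→Band E ($682M) — total 835+752+826+899+682 = $3994M.
Column-greedy (each band in turn goes to its best remaining operator) gives $3698M, worse by 296.
Next-best assignment: ClearBand→Band A, VistaNet→Band C, PeakComm→Band D, TerraLink→Band E, Meridian→Band F = $3982M.
Swapping ClearBand↔Meridian (ClearBand→Band E $177M, Meridian→Band F $730M) loses 610.

Maximum total: $3994M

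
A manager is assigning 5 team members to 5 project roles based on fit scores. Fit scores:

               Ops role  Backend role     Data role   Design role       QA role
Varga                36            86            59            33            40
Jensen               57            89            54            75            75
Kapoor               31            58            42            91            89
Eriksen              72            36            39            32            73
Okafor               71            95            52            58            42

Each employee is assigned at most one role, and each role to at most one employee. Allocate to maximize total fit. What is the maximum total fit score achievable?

Max total: 392 pts

Optimal: Varga→Data role (59 pts), Jensen→QA role (75 pts), Kapoor→Design role (91 pts), Eriksen→Ops role (72 pts), Okafor→Backend role (95 pts) — total 59+75+91+72+95 = 392 pts.
Row-greedy (each employee in turn takes its best remaining role) gives 374 pts, worse by 18.
Next-best assignment: Varga→Data role, Jensen→Design role, Kapoor→QA role, Eriksen→Ops role, Okafor→Backend role = 390 pts.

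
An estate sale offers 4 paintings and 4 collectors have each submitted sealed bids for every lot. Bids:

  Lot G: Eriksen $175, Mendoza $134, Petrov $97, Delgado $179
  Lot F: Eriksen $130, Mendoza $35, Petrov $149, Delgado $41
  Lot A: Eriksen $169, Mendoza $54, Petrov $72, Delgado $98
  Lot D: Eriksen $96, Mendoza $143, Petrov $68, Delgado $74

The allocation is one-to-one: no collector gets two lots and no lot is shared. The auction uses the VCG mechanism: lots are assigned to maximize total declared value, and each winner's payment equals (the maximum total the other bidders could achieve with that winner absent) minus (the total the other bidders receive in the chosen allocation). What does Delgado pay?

Delgado pays $6.

Efficient allocation: Eriksen→Lot A ($169), Mendoza→Lot D ($143), Petrov→Lot F ($149), Delgado→Lot G ($179); total welfare W = $640.
Delgado receives Lot G at value $179, so the others get W − 179 = $461.
Without Delgado: best allocation of the remaining 3 bidders over all 4 lots is Eriksen→Lot G ($175), Mendoza→Lot D ($143), Petrov→Lot F ($149), total $467.
VCG payment = (others' best without Delgado) − (others' welfare with Delgado) = 467 − 461 = $6.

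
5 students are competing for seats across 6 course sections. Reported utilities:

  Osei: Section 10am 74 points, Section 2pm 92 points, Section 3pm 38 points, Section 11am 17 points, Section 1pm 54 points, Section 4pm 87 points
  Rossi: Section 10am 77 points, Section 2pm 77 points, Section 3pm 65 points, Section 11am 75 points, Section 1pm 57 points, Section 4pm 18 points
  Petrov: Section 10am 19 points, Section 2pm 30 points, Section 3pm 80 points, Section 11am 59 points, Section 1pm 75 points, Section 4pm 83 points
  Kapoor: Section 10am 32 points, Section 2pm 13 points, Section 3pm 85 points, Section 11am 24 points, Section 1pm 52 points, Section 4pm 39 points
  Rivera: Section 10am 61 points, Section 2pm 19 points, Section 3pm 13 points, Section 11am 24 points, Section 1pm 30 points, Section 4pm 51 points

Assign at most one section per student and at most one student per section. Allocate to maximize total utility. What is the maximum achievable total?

Maximum total: 396 points

Treat this as an assignment problem: match each student to one section.
Optimal: Osei→Section 2pm (92 points), Rossi→Section 11am (75 points), Petrov→Section 4pm (83 points), Kapoor→Section 3pm (85 points), Rivera→Section 10am (61 points) — total 92+75+83+85+61 = 396 points.
Max-entry greedy (repeatedly take the single best remaining cell) gives 367 points, worse by 29.
Next-best assignment: Osei→Section 2pm, Rossi→Section 11am, Petrov→Section 1pm, Kapoor→Section 3pm, Rivera→Section 10am = 388 points.
Swapping Rossi↔Petrov (Rossi→Section 4pm 18 points, Petrov→Section 11am 59 points) loses 81.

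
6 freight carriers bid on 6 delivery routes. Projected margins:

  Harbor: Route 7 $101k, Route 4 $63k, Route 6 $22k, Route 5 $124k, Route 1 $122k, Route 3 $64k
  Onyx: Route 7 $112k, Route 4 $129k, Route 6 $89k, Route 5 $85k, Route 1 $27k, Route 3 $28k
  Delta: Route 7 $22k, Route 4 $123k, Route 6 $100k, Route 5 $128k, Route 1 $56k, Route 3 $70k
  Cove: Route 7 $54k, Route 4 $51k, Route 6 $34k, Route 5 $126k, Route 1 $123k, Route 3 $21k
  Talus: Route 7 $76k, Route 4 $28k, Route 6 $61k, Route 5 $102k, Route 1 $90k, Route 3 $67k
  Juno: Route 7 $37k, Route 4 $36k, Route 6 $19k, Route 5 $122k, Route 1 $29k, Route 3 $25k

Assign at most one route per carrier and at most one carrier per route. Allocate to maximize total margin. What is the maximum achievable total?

Treat this as an assignment problem: match each carrier to one route.
Optimal: Harbor→Route 7 ($101k), Onyx→Route 4 ($129k), Delta→Route 6 ($100k), Cove→Route 1 ($123k), Talus→Route 3 ($67k), Juno→Route 5 ($122k) — total 101+129+100+123+67+122 = $642k.
Max-entry greedy (repeatedly take the single best remaining cell) gives $567k, worse by 75.

Max total: $642k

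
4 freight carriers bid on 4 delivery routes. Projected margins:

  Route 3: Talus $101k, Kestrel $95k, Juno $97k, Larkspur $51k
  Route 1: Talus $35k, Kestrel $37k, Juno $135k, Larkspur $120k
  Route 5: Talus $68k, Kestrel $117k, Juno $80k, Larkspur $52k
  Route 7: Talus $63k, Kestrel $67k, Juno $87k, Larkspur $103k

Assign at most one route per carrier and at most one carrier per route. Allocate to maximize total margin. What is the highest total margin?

Optimal: Talus→Route 3 ($101k), Kestrel→Route 5 ($117k), Juno→Route 1 ($135k), Larkspur→Route 7 ($103k) — total 101+117+135+103 = $456k.
No other one-to-one assignment exceeds $456k.

Maximum total: $456k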